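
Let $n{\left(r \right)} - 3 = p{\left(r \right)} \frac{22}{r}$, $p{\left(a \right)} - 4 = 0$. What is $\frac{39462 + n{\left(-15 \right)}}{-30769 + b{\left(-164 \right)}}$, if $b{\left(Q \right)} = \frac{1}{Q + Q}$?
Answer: $- \frac{194138936}{151383495} \approx -1.2824$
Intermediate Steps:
$p{\left(a \right)} = 4$ ($p{\left(a \right)} = 4 + 0 = 4$)
$n{\left(r \right)} = 3 + \frac{88}{r}$ ($n{\left(r \right)} = 3 + 4 \frac{22}{r} = 3 + \frac{88}{r}$)
$b{\left(Q \right)} = \frac{1}{2 Q}$
$\frac{39462 + n{\left(-15 \right)}}{-30769 + b{\left(-164 \right)}} = \frac{39462 + \left(3 + \frac{88}{-15}\right)}{-30769 + \frac{1}{2 \left(-164\right)}} = \frac{39462 + \left(3 + 88 \left(- \frac{1}{15}\right)\right)}{-30769 + \frac{1}{2} \left(- \frac{1}{164}\right)} = \frac{39462 + \left(3 - \frac{88}{15}\right)}{-30769 - \frac{1}{328}} = \frac{39462 - \frac{43}{15}}{- \frac{10092233}{328}} = \frac{591887}{15} \left(- \frac{328}{10092233}\right) = - \frac{194138936}{151383495}$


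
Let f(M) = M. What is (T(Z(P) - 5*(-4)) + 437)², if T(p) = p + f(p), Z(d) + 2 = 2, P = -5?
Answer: 227529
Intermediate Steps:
Z(d) = 0 (Z(d) = -2 + 2 = 0)
T(p) = 2*p (T(p) = p + p = 2*p)
(T(Z(P) - 5*(-4)) + 437)² = (2*(0 - 5*(-4)) + 437)² = (2*(0 + 20) + 437)² = (2*20 + 437)² = (40 + 437)² = 477² = 227529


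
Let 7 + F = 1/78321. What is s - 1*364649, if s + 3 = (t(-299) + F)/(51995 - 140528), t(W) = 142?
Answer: -2528494459921972/6933993093 ≈ -3.6465e+5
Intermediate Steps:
F = -548246/78321 (F = -7 + 1/78321 = -548246/78321 ≈ -7.0000)
s = -20812552615/6933993093 (s = -3 + (142 - 548246/78321)/(51995 - 140528) = -3 + (10573336/78321)/(-88533) = -3 + (10573336/78321)*(-1/88533) = -3 - 10573336/6933993093 = -20812552615/6933993093 ≈ -3.0015)
s - 1*364649 = -20812552615/6933993093 - 1*364649 = -20812552615/6933993093 - 364649 = -2528494459921972/6933993093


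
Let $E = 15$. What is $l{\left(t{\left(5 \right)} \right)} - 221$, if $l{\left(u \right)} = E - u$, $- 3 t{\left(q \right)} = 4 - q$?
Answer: $- \frac{619}{3} \approx -206.33$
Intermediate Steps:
$t{\left(q \right)} = - \frac{4}{3} + \frac{q}{3}$ ($t{\left(q \right)} = - \frac{4 - q}{3} = - \frac{4}{3} + \frac{q}{3}$)
$l{\left(u \right)} = 15 - u$
$l{\left(t{\left(5 \right)} \right)} - 221 = \left(15 - \left(- \frac{4}{3} + \frac{1}{3} \cdot 5\right)\right) - 221 = \left(15 - \left(- \frac{4}{3} + \frac{5}{3}\right)\right) - 221 = \left(15 - \frac{1}{3}\right) - 221 = \frac{44}{3} - 221 = - \frac{619}{3}$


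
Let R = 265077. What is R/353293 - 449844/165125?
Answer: -115155896667/58337506625 ≈ -1.9740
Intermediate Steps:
R/353293 - 449844/165125 = 265077/353293 - 449844/165125 = -115155896667/58337506625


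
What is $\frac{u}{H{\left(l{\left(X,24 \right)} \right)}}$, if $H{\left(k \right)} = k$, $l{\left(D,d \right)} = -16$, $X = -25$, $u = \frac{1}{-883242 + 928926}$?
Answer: $- \frac{1}{730944} \approx -1.3681 \cdot 10^{-6}$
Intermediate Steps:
$u = \frac{1}{45684} \approx 2.189 \cdot 10^{-5}$
$\frac{u}{H{\left(l{\left(X,24 \right)} \right)}} = \frac{1}{45684 \left(-16\right)} = \frac{1}{45684} \left(- \frac{1}{16}\right) = - \frac{1}{730944}$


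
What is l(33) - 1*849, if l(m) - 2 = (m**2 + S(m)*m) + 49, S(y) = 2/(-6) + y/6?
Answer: 923/2 ≈ 461.50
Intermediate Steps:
S(y) = -1/3 + y/6 (S(y) = 2*(-1/6) + y*(1/6) = -1/3 + y/6)
l(m) = 51 + m**2 + m*(-1/3 + m/6) (l(m) = 2 + ((m**2 + (-1/3 + m/6)*m) + 49) = 2 + ((m**2 + m*(-1/3 + m/6)) + 49) = 2 + (49 + m**2 + m*(-1/3 + m/6)) = 51 + m**2 + m*(-1/3 + m/6))
l(33) - 1*849 = (51 - 1/3*33 + (7/6)*33**2) - 1*849 = (51 - 11 + (7/6)*1089) - 849 = (51 - 11 + 2541/2) - 849 = 2621/2 - 849 = 923/2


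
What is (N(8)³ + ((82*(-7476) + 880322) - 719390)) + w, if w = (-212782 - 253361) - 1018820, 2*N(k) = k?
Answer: -1936999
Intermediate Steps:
N(k) = k/2
w = -1484963 (w = -466143 - 1018820 = -1484963)
(N(8)³ + ((82*(-7476) + 880322) - 719390)) + w = (((½)*8)³ + ((82*(-7476) + 880322) - 719390)) - 1484963 = (4³ + ((-613032 + 880322) - 719390)) - 1484963 = (64 + (267290 - 719390)) - 1484963 = (64 - 452100) - 1484963 = -452036 - 1484963 = -1936999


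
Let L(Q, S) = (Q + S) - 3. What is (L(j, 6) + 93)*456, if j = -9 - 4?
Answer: 37848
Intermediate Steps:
j = -13
L(Q, S) = -3 + Q + S
(L(j, 6) + 93)*456 = ((-3 - 13 + 6) + 93)*456 = (-10 + 93)*456 = 83*456 = 37848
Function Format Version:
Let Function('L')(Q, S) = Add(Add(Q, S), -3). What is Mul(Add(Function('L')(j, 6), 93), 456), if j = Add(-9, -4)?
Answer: 37848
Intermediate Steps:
j = -13
Function('L')(Q, S) = Add(-3, Q, S)
Mul(Add(Function('L')(j, 6), 93), 456) = Mul(Add(Add(-3, -13, 6), 93), 456) = Mul(Add(-10, 93), 456) = Mul(83, 456) = 37848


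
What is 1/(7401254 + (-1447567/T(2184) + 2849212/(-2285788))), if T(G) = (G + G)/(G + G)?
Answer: 571447/3402215862786 ≈ 1.6796e-7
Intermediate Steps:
T(G) = 1 (T(G) = (2*G)/((2*G)) = (2*G)*(1/(2*G)) = 1)
1/(7401254 + (-1447567/T(2184) + 2849212/(-2285788))) = 1/(7401254 + (-1447567/1 + 2849212/(-2285788))) = 1/(7401254 + (-1447567*1 + 2849212*(-1/2285788))) = 1/(7401254 + (-1447567 - 712303/571447)) = 1/(7401254 - 827208531752/571447) = 1/(3402215862786/571447) = 571447/3402215862786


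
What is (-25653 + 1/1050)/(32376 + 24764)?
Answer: -26935649/59997000 ≈ -0.44895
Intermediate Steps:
(-25653 + 1/1050)/(32376 + 24764) = (-25653 + 1/1050)/57140 = -26935649/1050*1/57140 = -26935649/59997000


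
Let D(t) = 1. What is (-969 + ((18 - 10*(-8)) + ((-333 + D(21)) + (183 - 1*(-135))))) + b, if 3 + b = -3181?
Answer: -4069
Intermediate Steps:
b = -3184 (b = -3 - 3181 = -3184)
(-969 + ((18 - 10*(-8)) + ((-333 + D(21)) + (183 - 1*(-135))))) + b = (-969 + ((18 - 10*(-8)) + ((-333 + 1) + (183 - 1*(-135))))) - 3184 = (-969 + ((18 + 80) + (-332 + (183 + 135)))) - 3184 = (-969 + (98 + (-332 + 318))) - 3184 = (-969 + (98 - 14)) - 3184 = (-969 + 84) - 3184 = -885 - 3184 = -4069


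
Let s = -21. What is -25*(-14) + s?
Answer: 329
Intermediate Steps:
-25*(-14) + s = -25*(-14) - 21 = 350 - 21 = 329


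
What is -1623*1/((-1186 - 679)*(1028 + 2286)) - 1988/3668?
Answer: -438610697/809659910 ≈ -0.54172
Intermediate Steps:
-1623*1/((-1186 - 679)*(1028 + 2286)) - 1988/3668 = -1623/((-1865*3314)) - 1988*1/3668 = -1623/(-6180610) - 71/131 = -1623*(-1/6180610) - 71/131 = 1623/6180610 - 71/131 = -438610697/809659910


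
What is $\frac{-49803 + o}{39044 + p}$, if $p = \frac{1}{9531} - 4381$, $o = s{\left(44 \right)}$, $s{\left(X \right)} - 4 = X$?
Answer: $- \frac{474214905}{330373054} \approx -1.4354$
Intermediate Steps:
$s{\left(X \right)} = 4 + X$
$o = 48$ ($o = 4 + 44 = 48$)
$p = - \frac{41755310}{9531}$ ($p = \frac{1}{9531} - 4381 = - \frac{41755310}{9531} \approx -4381.0$)
$\frac{-49803 + o}{39044 + p} = \frac{-49803 + 48}{39044 - \frac{41755310}{9531}} = - \frac{49755}{\frac{330373054}{9531}} = \left(-49755\right) \frac{9531}{330373054} = - \frac{474214905}{330373054}$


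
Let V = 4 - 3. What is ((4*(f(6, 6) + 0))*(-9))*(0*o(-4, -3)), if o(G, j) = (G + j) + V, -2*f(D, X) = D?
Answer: 0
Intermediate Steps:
V = 1
f(D, X) = -D/2
o(G, j) = 1 + G + j (o(G, j) = (G + j) + 1 = 1 + G + j)
((4*(f(6, 6) + 0))*(-9))*(0*o(-4, -3)) = ((4*(-½*6 + 0))*(-9))*(0*(1 - 4 - 3)) = ((4*(-3 + 0))*(-9))*(0*(-6)) = ((4*(-3))*(-9))*0 = -12*(-9)*0 = 108*0 = 0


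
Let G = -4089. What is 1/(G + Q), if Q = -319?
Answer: -1/4408 ≈ -0.00022686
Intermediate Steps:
1/(G + Q) = 1/(-4089 - 319) = 1/(-4408) = -1/4408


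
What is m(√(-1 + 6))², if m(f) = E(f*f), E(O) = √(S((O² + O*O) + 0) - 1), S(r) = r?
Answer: 49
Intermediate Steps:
E(O) = √(-1 + 2*O²) (E(O) = √(((O² + O*O) + 0) - 1) = √(((O² + O²) + 0) - 1) = √((2*O² + 0) - 1) = √(2*O² - 1) = √(-1 + 2*O²))
m(f) = √(-1 + 2*f⁴) (m(f) = √(-1 + 2*(f*f)²) = √(-1 + 2*(f²)²) = √(-1 + 2*f⁴))
m(√(-1 + 6))² = (√(-1 + 2*(√(-1 + 6))⁴))² = (√(-1 + 2*(√5)⁴))² = (√(-1 + 2*25))² = (√(-1 + 50))² = (√49)² = 7² = 49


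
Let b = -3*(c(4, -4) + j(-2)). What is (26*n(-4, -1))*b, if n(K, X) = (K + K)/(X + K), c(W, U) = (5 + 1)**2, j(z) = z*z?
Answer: -4992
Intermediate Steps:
j(z) = z**2
c(W, U) = 36 (c(W, U) = 6**2 = 36)
b = -120 (b = -3*(36 + (-2)**2) = -3*(36 + 4) = -3*40 = -120)
n(K, X) = 2*K/(K + X) (n(K, X) = (2*K)/(K + X) = 2*K/(K + X))
(26*n(-4, -1))*b = (26*(2*(-4)/(-4 - 1)))*(-120) = (26*(2*(-4)/(-5)))*(-120) = (26*(2*(-4)*(-1/5)))*(-120) = (26*(8/5))*(-120) = (208/5)*(-120) = -4992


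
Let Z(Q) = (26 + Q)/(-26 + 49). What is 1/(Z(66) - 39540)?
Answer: -1/39536 ≈ -2.5293e-5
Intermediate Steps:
Z(Q) = 26/23 + Q/23 (Z(Q) = (26 + Q)/23 = (26 + Q)*(1/23) = 26/23 + Q/23)
1/(Z(66) - 39540) = 1/((26/23 + (1/23)*66) - 39540) = 1/((26/23 + 66/23) - 39540) = 1/(4 - 39540) = 1/(-39536) = -1/39536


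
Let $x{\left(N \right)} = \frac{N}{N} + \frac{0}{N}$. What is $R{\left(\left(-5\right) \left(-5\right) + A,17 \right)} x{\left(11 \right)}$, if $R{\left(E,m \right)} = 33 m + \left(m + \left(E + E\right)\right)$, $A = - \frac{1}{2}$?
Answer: $627$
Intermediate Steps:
$A = - \frac{1}{2}$ ($A = \left(-1\right) \frac{1}{2} = - \frac{1}{2} \approx -0.5$)
$x{\left(N \right)} = 1$ ($x{\left(N \right)} = 1 + 0 = 1$)
$R{\left(E,m \right)} = 2 E + 34 m$ ($R{\left(E,m \right)} = 33 m + \left(m + 2 E\right) = 2 E + 34 m$)
$R{\left(\left(-5\right) \left(-5\right) + A,17 \right)} x{\left(11 \right)} = \left(2 \left(\left(-5\right) \left(-5\right) - \frac{1}{2}\right) + 34 \cdot 17\right) 1 = \left(2 \left(25 - \frac{1}{2}\right) + 578\right) 1 = \left(2 \cdot \frac{49}{2} + 578\right) 1 = \left(49 + 578\right) 1 = 627 \cdot 1 = 627$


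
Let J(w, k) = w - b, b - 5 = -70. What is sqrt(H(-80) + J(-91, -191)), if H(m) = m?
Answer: I*sqrt(106) ≈ 10.296*I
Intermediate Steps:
b = -65 (b = 5 - 70 = -65)
J(w, k) = 65 + w (J(w, k) = w - 1*(-65) = w + 65 = 65 + w)
sqrt(H(-80) + J(-91, -191)) = sqrt(-80 + (65 - 91)) = sqrt(-80 - 26) = sqrt(-106) = I*sqrt(106)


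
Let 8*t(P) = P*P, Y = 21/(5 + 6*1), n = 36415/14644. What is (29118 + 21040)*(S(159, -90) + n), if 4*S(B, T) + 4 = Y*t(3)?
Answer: 65400439383/644336 ≈ 1.0150e+5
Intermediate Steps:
n = 36415/14644 (n = 36415*(1/14644) = 36415/14644 ≈ 2.4867)
Y = 21/11 (Y = 21/(5 + 6) = 21/11 ≈ 1.9091)
t(P) = P²/8 (t(P) = (P*P)/8 = P²/8)
S(B, T) = -163/352 (S(B, T) = -1 + (21*((⅛)*3²)/11)/4 = -1 + (21*((⅛)*9)/11)/4 = -1 + ((21/11)*(9/8))/4 = -1 + (¼)*(189/88) = -1 + 189/352 = -163/352)
(29118 + 21040)*(S(159, -90) + n) = (29118 + 21040)*(-163/352 + 36415/14644) = 50158*(2607777/1288672) = 65400439383/644336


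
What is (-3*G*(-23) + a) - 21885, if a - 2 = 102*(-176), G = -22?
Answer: -41353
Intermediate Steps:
a = -17950 (a = 2 + 102*(-176) = 2 - 17952 = -17950)
(-3*G*(-23) + a) - 21885 = (-3*(-22)*(-23) - 17950) - 21885 = (66*(-23) - 17950) - 21885 = (-1518 - 17950) - 21885 = -19468 - 21885 = -41353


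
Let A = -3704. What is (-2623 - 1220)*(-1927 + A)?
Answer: 21639933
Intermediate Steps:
(-2623 - 1220)*(-1927 + A) = (-2623 - 1220)*(-1927 - 3704) = -3843*(-5631) = 21639933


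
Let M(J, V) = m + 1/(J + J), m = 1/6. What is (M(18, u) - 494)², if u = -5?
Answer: 316021729/1296 ≈ 2.4384e+5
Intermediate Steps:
m = ⅙ ≈ 0.16667
M(J, V) = ⅙ + 1/(2*J) (M(J, V) = ⅙ + 1/(J + J) = ⅙ + 1/(2*J))
(M(18, u) - 494)² = ((⅙)*(3 + 18)/18 - 494)² = ((⅙)*(1/18)*21 - 494)² = (7/36 - 494)² = (-17777/36)² = 316021729/1296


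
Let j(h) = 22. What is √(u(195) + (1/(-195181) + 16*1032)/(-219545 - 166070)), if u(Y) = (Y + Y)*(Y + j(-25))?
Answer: √479409942816179426505489385/75264721315 ≈ 290.91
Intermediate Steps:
u(Y) = 2*Y*(22 + Y) (u(Y) = (Y + Y)*(Y + 22) = (2*Y)*(22 + Y) = 2*Y*(22 + Y))
√(u(195) + (1/(-195181) + 16*1032)/(-219545 - 166070)) = √(2*195*(22 + 195) + (1/(-195181) + 16*1032)/(-219545 - 166070)) = √(2*195*217 + (-1/195181 + 16512)/(-385615)) = √(84630 + (3222828671/195181)*(-1/385615)) = √(84630 - 3222828671/75264721315) = √(6369650142059779/75264721315) = √479409942816179426505489385/75264721315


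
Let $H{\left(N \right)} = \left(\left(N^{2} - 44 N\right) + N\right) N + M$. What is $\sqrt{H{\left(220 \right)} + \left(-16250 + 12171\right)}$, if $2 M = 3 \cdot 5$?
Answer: $\frac{\sqrt{34250914}}{2} \approx 2926.2$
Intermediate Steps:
$M = \frac{15}{2}$ ($M = \frac{3 \cdot 5}{2} = \frac{1}{2} \cdot 15 = \frac{15}{2} \approx 7.5$)
$H{\left(N \right)} = \frac{15}{2} + N \left(N^{2} - 43 N\right)$ ($H{\left(N \right)} = \left(\left(N^{2} - 44 N\right) + N\right) N + \frac{15}{2} = \left(N^{2} - 43 N\right) N + \frac{15}{2} = N \left(N^{2} - 43 N\right) + \frac{15}{2} = \frac{15}{2} + N \left(N^{2} - 43 N\right)$)
$\sqrt{H{\left(220 \right)} + \left(-16250 + 12171\right)} = \sqrt{\left(\frac{15}{2} + 220^{3} - 43 \cdot 220^{2}\right) + \left(-16250 + 12171\right)} = \sqrt{\left(\frac{15}{2} + 10648000 - 2081200\right) - 4079} = \sqrt{\frac{17133615}{2} - 4079} = \sqrt{\frac{17125457}{2}} = \frac{\sqrt{34250914}}{2}$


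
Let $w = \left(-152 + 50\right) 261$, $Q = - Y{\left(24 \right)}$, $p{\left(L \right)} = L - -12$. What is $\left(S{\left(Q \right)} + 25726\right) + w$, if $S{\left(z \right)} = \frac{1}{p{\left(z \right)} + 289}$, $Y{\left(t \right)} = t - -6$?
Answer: $- \frac{242815}{271} \approx -896.0$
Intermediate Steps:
$p{\left(L \right)} = 12 + L$ ($p{\left(L \right)} = L + 12 = 12 + L$)
$Y{\left(t \right)} = 6 + t$ ($Y{\left(t \right)} = t + 6 = 6 + t$)
$Q = -30$ ($Q = - (6 + 24) = \left(-1\right) 30 = -30$)
$S{\left(z \right)} = \frac{1}{301 + z}$ ($S{\left(z \right)} = \frac{1}{\left(12 + z\right) + 289} = \frac{1}{301 + z}$)
$w = -26622$ ($w = \left(-102\right) 261 = -26622$)
$\left(S{\left(Q \right)} + 25726\right) + w = \left(\frac{1}{301 - 30} + 25726\right) - 26622 = \left(\frac{1}{271} + 25726\right) - 26622 = \frac{6971747}{271} - 26622 = - \frac{242815}{271}$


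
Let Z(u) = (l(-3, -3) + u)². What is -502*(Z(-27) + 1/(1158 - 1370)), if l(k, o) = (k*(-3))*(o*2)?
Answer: -349123681/106 ≈ -3.2936e+6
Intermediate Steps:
l(k, o) = -6*k*o (l(k, o) = (-3*k)*(2*o) = -6*k*o)
Z(u) = (-54 + u)² (Z(u) = (-6*(-3)*(-3) + u)² = (-54 + u)²)
-502*(Z(-27) + 1/(1158 - 1370)) = -502*((-54 - 27)² + 1/(1158 - 1370)) = -502*((-81)² + 1/(-212)) = -502*(6561 - 1/212) = -502*1390931/212 = -349123681/106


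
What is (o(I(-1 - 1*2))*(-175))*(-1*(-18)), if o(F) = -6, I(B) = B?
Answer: 18900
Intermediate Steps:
(o(I(-1 - 1*2))*(-175))*(-1*(-18)) = (-6*(-175))*(-1*(-18)) = 1050*18 = 18900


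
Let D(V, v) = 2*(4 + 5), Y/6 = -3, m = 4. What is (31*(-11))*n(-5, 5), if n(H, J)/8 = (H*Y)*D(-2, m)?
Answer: -4419360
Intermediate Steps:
Y = -18 (Y = 6*(-3) = -18)
D(V, v) = 18 (D(V, v) = 2*9 = 18)
n(H, J) = -2592*H (n(H, J) = 8*((H*(-18))*18) = 8*(-18*H*18) = 8*(-324*H) = -2592*H)
(31*(-11))*n(-5, 5) = (31*(-11))*(-2592*(-5)) = -341*12960 = -4419360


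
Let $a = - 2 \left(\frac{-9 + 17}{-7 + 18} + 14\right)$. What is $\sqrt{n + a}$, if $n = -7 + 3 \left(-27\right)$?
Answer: $\frac{2 i \sqrt{3553}}{11} \approx 10.838 i$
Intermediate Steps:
$a = - \frac{324}{11}$ ($a = - 2 \left(\frac{8}{11} + 14\right) = \left(-2\right) \frac{162}{11} = - \frac{324}{11} \approx -29.455$)
$n = -88$ ($n = -7 - 81 = -88$)
$\sqrt{n + a} = \sqrt{-88 - \frac{324}{11}} = \sqrt{- \frac{1292}{11}} = \frac{2 i \sqrt{3553}}{11}$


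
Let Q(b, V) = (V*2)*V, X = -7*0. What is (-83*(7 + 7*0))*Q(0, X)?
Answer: 0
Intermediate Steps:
X = 0
Q(b, V) = 2*V**2 (Q(b, V) = (2*V)*V = 2*V**2)
(-83*(7 + 7*0))*Q(0, X) = (-83*(7 + 7*0))*(2*0**2) = (-83*(7 + 0))*(2*0) = -83*7*0 = -581*0 = 0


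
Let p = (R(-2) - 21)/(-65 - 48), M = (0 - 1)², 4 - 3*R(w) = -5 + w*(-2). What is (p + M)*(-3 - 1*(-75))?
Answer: 9528/113 ≈ 84.319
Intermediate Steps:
R(w) = 3 + 2*w/3 (R(w) = 4/3 - (-5 + w*(-2))/3 = 4/3 - (-5 - 2*w)/3 = 4/3 + (5/3 + 2*w/3) = 3 + 2*w/3)
M = 1 (M = (-1)² = 1)
p = 58/339 (p = ((3 + (⅔)*(-2)) - 21)/(-65 - 48) = ((3 - 4/3) - 21)/(-113) = (5/3 - 21)*(-1/113) = -58/3*(-1/113) = 58/339 ≈ 0.17109)
(p + M)*(-3 - 1*(-75)) = (58/339 + 1)*(-3 - 1*(-75)) = 397*(-3 + 75)/339 = (397/339)*72 = 9528/113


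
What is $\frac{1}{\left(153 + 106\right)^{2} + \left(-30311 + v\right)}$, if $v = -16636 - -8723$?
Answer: $\frac{1}{28857} \approx 3.4654 \cdot 10^{-5}$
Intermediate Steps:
$v = -7913$ ($v = -16636 + 8723 = -7913$)
$\frac{1}{\left(153 + 106\right)^{2} + \left(-30311 + v\right)} = \frac{1}{\left(153 + 106\right)^{2} - 38224} = \frac{1}{259^{2} - 38224} = \frac{1}{67081 - 38224} = \frac{1}{28857}$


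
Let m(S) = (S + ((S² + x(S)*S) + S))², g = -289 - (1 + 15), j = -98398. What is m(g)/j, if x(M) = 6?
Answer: -8205642225/98398 ≈ -83392.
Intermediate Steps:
g = -305 (g = -289 - 1*16 = -289 - 16 = -305)
m(S) = (S² + 8*S)² (m(S) = (S + ((S² + 6*S) + S))² = (S + (S² + 7*S))² = (S² + 8*S)²)
m(g)/j = ((-305)²*(8 - 305)²)/(-98398) = (93025*(-297)²)*(-1/98398) = (93025*88209)*(-1/98398) = 8205642225*(-1/98398) = -8205642225/98398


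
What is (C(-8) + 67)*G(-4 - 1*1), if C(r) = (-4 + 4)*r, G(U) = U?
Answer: -335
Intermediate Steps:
C(r) = 0 (C(r) = 0*r = 0)
(C(-8) + 67)*G(-4 - 1*1) = (0 + 67)*(-4 - 1*1) = 67*(-4 - 1) = 67*(-5) = -335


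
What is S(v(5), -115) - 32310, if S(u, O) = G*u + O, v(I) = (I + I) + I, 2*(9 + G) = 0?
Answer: -32560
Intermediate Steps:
G = -9 (G = -9 + (½)*0 = -9 + 0 = -9)
v(I) = 3*I (v(I) = 2*I + I = 3*I)
S(u, O) = O - 9*u (S(u, O) = -9*u + O = O - 9*u)
S(v(5), -115) - 32310 = (-115 - 27*5) - 32310 = (-115 - 9*15) - 32310 = (-115 - 135) - 32310 = -250 - 32310 = -32560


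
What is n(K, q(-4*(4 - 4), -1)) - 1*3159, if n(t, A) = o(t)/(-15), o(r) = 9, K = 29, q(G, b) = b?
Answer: -15798/5 ≈ -3159.6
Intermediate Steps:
n(t, A) = -⅗ (n(t, A) = 9/(-15) = 9*(-1/15) = -⅗)
n(K, q(-4*(4 - 4), -1)) - 1*3159 = -⅗ - 1*3159 = -⅗ - 3159 = -15798/5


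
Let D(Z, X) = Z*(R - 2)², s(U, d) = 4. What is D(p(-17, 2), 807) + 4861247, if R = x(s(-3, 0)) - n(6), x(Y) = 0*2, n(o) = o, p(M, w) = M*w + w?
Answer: 4859199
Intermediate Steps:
p(M, w) = w + M*w
x(Y) = 0
R = -6 (R = 0 - 1*6 = 0 - 6 = -6)
D(Z, X) = 64*Z (D(Z, X) = Z*(-6 - 2)² = Z*(-8)² = Z*64 = 64*Z)
D(p(-17, 2), 807) + 4861247 = 64*(2*(1 - 17)) + 4861247 = 64*(2*(-16)) + 4861247 = 64*(-32) + 4861247 = -2048 + 4861247 = 4859199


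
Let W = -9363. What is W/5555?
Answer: -9363/5555 ≈ -1.6855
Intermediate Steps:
W/5555 = -9363/5555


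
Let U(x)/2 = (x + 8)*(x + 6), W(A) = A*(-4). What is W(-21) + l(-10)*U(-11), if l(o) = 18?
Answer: 624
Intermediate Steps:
W(A) = -4*A
U(x) = 2*(6 + x)*(8 + x) (U(x) = 2*((x + 8)*(x + 6)) = 2*((8 + x)*(6 + x)) = 2*((6 + x)*(8 + x)) = 2*(6 + x)*(8 + x))
W(-21) + l(-10)*U(-11) = -4*(-21) + 18*(96 + 2*(-11)² + 28*(-11)) = 84 + 18*(96 + 2*121 - 308) = 84 + 18*(96 + 242 - 308) = 84 + 18*30 = 84 + 540 = 624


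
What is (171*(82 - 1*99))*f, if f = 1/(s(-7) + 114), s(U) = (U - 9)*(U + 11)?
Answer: -2907/50 ≈ -58.140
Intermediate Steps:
s(U) = (-9 + U)*(11 + U)
f = 1/50 (f = 1/((-99 + (-7)**2 + 2*(-7)) + 114) = 1/((-99 + 49 - 14) + 114) = 1/(-64 + 114) = 1/50 ≈ 0.020000)
(171*(82 - 1*99))*f = (171*(82 - 1*99))*(1/50) = (171*(82 - 99))*(1/50) = (171*(-17))*(1/50) = -2907*1/50 = -2907/50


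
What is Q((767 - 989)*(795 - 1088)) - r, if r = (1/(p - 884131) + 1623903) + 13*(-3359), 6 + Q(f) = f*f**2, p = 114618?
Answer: 211776488554988615223/769513 ≈ 2.7521e+14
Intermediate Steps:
Q(f) = -6 + f**3 (Q(f) = -6 + f*f**2 = -6 + f**3)
r = 1216012145067/769513 (r = (1/(114618 - 884131) + 1623903) + 13*(-3359) = (1/(-769513) + 1623903) - 43667 = (-1/769513 + 1623903) - 43667 = 1249614469238/769513 - 43667 = 1216012145067/769513 ≈ 1.5802e+6)
Q((767 - 989)*(795 - 1088)) - r = (-6 + ((767 - 989)*(795 - 1088))**3) - 1*1216012145067/769513 = (-6 + (-222*(-293))**3) - 1216012145067/769513 = (-6 + 65046**3) - 1216012145067/769513 = (-6 + 275208462717336) - 1216012145067/769513 = 275208462717330 - 1216012145067/769513 = 211776488554988615223/769513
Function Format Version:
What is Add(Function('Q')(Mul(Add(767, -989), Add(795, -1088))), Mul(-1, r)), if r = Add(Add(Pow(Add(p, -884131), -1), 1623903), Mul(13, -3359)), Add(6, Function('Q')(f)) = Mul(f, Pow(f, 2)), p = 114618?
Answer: Rational(211776488554988615223, 769513) ≈ 2.7521e+14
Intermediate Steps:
Function('Q')(f) = Add(-6, Pow(f, 3)) (Function('Q')(f) = Add(-6, Mul(f, Pow(f, 2))) = Add(-6, Pow(f, 3)))
r = Rational(1216012145067, 769513) (r = Add(Add(Pow(Add(114618, -884131), -1), 1623903), Mul(13, -3359)) = Add(Add(Pow(-769513, -1), 1623903), -43667) = Add(Add(Rational(-1, 769513), 1623903), -43667) = Add(Rational(1249614469238, 769513), -43667) = Rational(1216012145067, 769513) ≈ 1.5802e+6)
Add(Function('Q')(Mul(Add(767, -989), Add(795, -1088))), Mul(-1, r)) = Add(Add(-6, Pow(Mul(Add(767, -989), Add(795, -1088)), 3)), Mul(-1, Rational(1216012145067, 769513))) = Add(Add(-6, Pow(Mul(-222, -293), 3)), Rational(-1216012145067, 769513)) = Add(Add(-6, Pow(65046, 3)), Rational(-1216012145067, 769513)) = Add(Add(-6, 275208462717336), Rational(-1216012145067, 769513)) = Add(275208462717330, Rational(-1216012145067, 769513)) = Rational(211776488554988615223, 769513)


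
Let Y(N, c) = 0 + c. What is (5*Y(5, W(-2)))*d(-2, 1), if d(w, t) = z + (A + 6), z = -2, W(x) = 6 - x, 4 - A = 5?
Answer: 120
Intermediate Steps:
A = -1 (A = 4 - 1*5 = 4 - 5 = -1)
d(w, t) = 3 (d(w, t) = -2 + (-1 + 6) = -2 + 5 = 3)
Y(N, c) = c
(5*Y(5, W(-2)))*d(-2, 1) = (5*(6 - 1*(-2)))*3 = (5*(6 + 2))*3 = (5*8)*3 = 40*3 = 120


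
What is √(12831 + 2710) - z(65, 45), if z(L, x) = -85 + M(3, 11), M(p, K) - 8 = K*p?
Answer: 44 + √15541 ≈ 168.66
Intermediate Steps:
M(p, K) = 8 + K*p
z(L, x) = -44 (z(L, x) = -85 + (8 + 11*3) = -85 + (8 + 33) = -85 + 41 = -44)
√(12831 + 2710) - z(65, 45) = √(12831 + 2710) - 1*(-44) = √15541 + 44 = 44 + √15541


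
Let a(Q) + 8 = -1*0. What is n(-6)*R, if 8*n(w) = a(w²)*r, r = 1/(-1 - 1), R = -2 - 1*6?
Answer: -4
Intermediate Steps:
R = -8 (R = -2 - 6 = -8)
a(Q) = -8 (a(Q) = -8 - 1*0 = -8 + 0 = -8)
r = -½ (r = 1/(-2) = -½ ≈ -0.50000)
n(w) = ½ (n(w) = (-8*(-½))/8 = (⅛)*4 = ½)
n(-6)*R = (½)*(-8) = -4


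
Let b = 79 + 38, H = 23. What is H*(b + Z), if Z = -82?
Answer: 805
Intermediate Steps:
b = 117
H*(b + Z) = 23*(117 - 82) = 23*35 = 805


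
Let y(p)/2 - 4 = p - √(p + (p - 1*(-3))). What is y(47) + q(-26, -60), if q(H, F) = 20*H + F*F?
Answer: 3182 - 2*√97 ≈ 3162.3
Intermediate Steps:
q(H, F) = F² + 20*H (q(H, F) = 20*H + F² = F² + 20*H)
y(p) = 8 - 2*√(3 + 2*p) + 2*p (y(p) = 8 + 2*(p - √(p + (p - 1*(-3)))) = 8 + 2*(p - √(p + (p + 3))) = 8 + 2*(p - √(p + (3 + p))) = 8 + 2*(p - √(3 + 2*p)) = 8 + (-2*√(3 + 2*p) + 2*p) = 8 - 2*√(3 + 2*p) + 2*p)
y(47) + q(-26, -60) = (8 - 2*√(3 + 2*47) + 2*47) + ((-60)² + 20*(-26)) = (8 - 2*√(3 + 94) + 94) + (3600 - 520) = (8 - 2*√97 + 94) + 3080 = (102 - 2*√97) + 3080 = 3182 - 2*√97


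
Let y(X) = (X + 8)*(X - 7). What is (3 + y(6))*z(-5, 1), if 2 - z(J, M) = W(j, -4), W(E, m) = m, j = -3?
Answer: -66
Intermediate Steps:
z(J, M) = 6 (z(J, M) = 2 - 1*(-4) = 2 + 4 = 6)
y(X) = (-7 + X)*(8 + X) (y(X) = (8 + X)*(-7 + X) = (-7 + X)*(8 + X))
(3 + y(6))*z(-5, 1) = (3 + (-56 + 6 + 6²))*6 = (3 + (-56 + 6 + 36))*6 = (3 - 14)*6 = -11*6 = -66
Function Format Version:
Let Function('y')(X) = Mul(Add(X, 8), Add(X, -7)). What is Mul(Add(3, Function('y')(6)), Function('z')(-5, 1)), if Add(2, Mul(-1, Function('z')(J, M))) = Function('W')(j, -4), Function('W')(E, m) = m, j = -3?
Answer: -66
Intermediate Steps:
Function('z')(J, M) = 6 (Function('z')(J, M) = Add(2, Mul(-1, -4)) = Add(2, 4) = 6)
Function('y')(X) = Mul(Add(-7, X), Add(8, X)) (Function('y')(X) = Mul(Add(8, X), Add(-7, X)) = Mul(Add(-7, X), Add(8, X)))
Mul(Add(3, Function('y')(6)), Function('z')(-5, 1)) = Mul(Add(3, Add(-56, 6, Pow(6, 2))), 6) = Mul(Add(3, Add(-56, 6, 36)), 6) = Mul(Add(3, -14), 6) = Mul(-11, 6) = -66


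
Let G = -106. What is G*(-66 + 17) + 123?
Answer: 5317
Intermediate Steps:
G*(-66 + 17) + 123 = -106*(-66 + 17) + 123 = -106*(-49) + 123 = 5194 + 123 = 5317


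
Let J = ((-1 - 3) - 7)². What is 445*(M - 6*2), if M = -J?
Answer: -59185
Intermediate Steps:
J = 121 (J = (-4 - 7)² = (-11)² = 121)
M = -121 (M = -1*121 = -121)
445*(M - 6*2) = 445*(-121 - 6*2) = 445*(-121 - 12) = 445*(-133) = -59185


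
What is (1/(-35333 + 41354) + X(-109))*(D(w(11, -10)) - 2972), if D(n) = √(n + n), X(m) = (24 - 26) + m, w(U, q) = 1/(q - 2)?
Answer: 1986276760/6021 - 334165*I*√6/18063 ≈ 3.2989e+5 - 45.315*I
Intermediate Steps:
w(U, q) = 1/(-2 + q)
X(m) = -2 + m
D(n) = √2*√n (D(n) = √(2*n) = √2*√n)
(1/(-35333 + 41354) + X(-109))*(D(w(11, -10)) - 2972) = (1/(-35333 + 41354) + (-2 - 109))*(√2*√(1/(-2 - 10)) - 2972) = (1/6021 - 111)*(√2*√(1/(-12)) - 2972) = (1/6021 - 111)*(√2*√(-1/12) - 2972) = -668330*(√2*(I*√3/6) - 2972)/6021 = -668330*(I*√6/6 - 2972)/6021 = -668330*(-2972 + I*√6/6)/6021 = 1986276760/6021 - 334165*I*√6/18063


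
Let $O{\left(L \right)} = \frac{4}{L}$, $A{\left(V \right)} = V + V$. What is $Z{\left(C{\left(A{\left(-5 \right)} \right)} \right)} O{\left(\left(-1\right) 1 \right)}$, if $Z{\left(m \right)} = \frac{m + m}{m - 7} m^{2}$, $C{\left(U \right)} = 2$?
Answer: $\frac{64}{5} \approx 12.8$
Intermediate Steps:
$A{\left(V \right)} = 2 V$
$Z{\left(m \right)} = \frac{2 m^{3}}{-7 + m}$ ($Z{\left(m \right)} = \frac{2 m}{-7 + m} m^{2} = \frac{2 m^{3}}{-7 + m}$)
$Z{\left(C{\left(A{\left(-5 \right)} \right)} \right)} O{\left(\left(-1\right) 1 \right)} = \frac{2 \cdot 2^{3}}{-7 + 2} \frac{4}{\left(-1\right) 1} = 2 \cdot 8 \frac{1}{-5} \frac{4}{-1} = 2 \cdot 8 \left(- \frac{1}{5}\right) 4 \left(-1\right) = \left(- \frac{16}{5}\right) \left(-4\right) = \frac{64}{5}$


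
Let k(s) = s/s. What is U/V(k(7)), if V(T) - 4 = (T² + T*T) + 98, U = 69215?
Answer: 69215/104 ≈ 665.53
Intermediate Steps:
k(s) = 1
V(T) = 102 + 2*T² (V(T) = 4 + ((T² + T*T) + 98) = 4 + ((T² + T²) + 98) = 4 + (2*T² + 98) = 4 + (98 + 2*T²) = 102 + 2*T²)
U/V(k(7)) = 69215/(102 + 2*1²) = 69215/(102 + 2*1) = 69215/(102 + 2) = 69215/104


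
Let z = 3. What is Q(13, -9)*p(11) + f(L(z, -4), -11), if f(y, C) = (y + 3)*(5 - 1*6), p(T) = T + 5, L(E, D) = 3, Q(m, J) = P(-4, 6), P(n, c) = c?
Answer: 90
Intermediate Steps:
Q(m, J) = 6
p(T) = 5 + T
f(y, C) = -3 - y (f(y, C) = (3 + y)*(5 - 6) = (3 + y)*(-1) = -3 - y)
Q(13, -9)*p(11) + f(L(z, -4), -11) = 6*(5 + 11) + (-3 - 1*3) = 6*16 + (-3 - 3) = 96 - 6 = 90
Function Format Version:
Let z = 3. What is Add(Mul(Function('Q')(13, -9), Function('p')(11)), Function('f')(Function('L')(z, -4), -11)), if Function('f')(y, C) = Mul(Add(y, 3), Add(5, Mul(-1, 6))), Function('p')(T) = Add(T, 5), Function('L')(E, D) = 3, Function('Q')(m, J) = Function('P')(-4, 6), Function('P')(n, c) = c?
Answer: 90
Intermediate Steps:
Function('Q')(m, J) = 6
Function('p')(T) = Add(5, T)
Function('f')(y, C) = Add(-3, Mul(-1, y)) (Function('f')(y, C) = Mul(Add(3, y), Add(5, -6)) = Mul(Add(3, y), -1) = Add(-3, Mul(-1, y)))
Add(Mul(Function('Q')(13, -9), Function('p')(11)), Function('f')(Function('L')(z, -4), -11)) = Add(Mul(6, Add(5, 11)), Add(-3, Mul(-1, 3))) = Add(Mul(6, 16), Add(-3, -3)) = Add(96, -6) = 90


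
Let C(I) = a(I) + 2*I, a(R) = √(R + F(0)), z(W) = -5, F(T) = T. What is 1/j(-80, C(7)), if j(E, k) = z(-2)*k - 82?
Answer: -152/22929 + 5*√7/22929 ≈ -0.0060522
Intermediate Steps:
a(R) = √R (a(R) = √(R + 0) = √R)
C(I) = √I + 2*I
j(E, k) = -82 - 5*k (j(E, k) = -5*k - 82 = -82 - 5*k)
1/j(-80, C(7)) = 1/(-82 - 5*(√7 + 2*7)) = 1/(-82 - 5*(√7 + 14)) = 1/(-82 - 5*(14 + √7)) = 1/(-82 + (-70 - 5*√7)) = 1/(-152 - 5*√7)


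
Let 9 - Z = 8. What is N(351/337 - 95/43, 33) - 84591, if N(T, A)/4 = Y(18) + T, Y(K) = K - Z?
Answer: -1224890481/14491 ≈ -84528.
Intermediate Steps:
Z = 1 (Z = 9 - 1*8 = 9 - 8 = 1)
Y(K) = -1 + K (Y(K) = K - 1*1 = K - 1 = -1 + K)
N(T, A) = 68 + 4*T (N(T, A) = 4*((-1 + 18) + T) = 4*(17 + T) = 68 + 4*T)
N(351/337 - 95/43, 33) - 84591 = (68 + 4*(351/337 - 95/43)) - 84591 = (68 + 4*(-16922/14491)) - 84591 = (68 - 67688/14491) - 84591 = 917700/14491 - 84591 = -1224890481/14491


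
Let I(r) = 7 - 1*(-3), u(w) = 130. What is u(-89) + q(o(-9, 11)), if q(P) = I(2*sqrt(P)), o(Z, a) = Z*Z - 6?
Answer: 140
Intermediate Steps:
o(Z, a) = -6 + Z**2 (o(Z, a) = Z**2 - 6 = -6 + Z**2)
I(r) = 10 (I(r) = 7 + 3 = 10)
q(P) = 10
u(-89) + q(o(-9, 11)) = 130 + 10 = 140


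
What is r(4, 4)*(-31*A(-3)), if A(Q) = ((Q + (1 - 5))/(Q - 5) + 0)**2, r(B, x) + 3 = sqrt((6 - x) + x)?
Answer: 4557/64 - 1519*sqrt(6)/64 ≈ 13.066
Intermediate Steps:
r(B, x) = -3 + sqrt(6) (r(B, x) = -3 + sqrt((6 - x) + x) = -3 + sqrt(6))
A(Q) = (-4 + Q)**2/(-5 + Q)**2 (A(Q) = ((Q - 4)/(-5 + Q) + 0)**2 = ((-4 + Q)/(-5 + Q) + 0)**2 = ((-4 + Q)/(-5 + Q))**2 = (-4 + Q)**2/(-5 + Q)**2)
r(4, 4)*(-31*A(-3)) = (-3 + sqrt(6))*(-31*(-4 - 3)**2/(-5 - 3)**2) = (-3 + sqrt(6))*(-31*(-7)**2/(-8)**2) = (-3 + sqrt(6))*(-31*49/64) = (-3 + sqrt(6))*(-1519/64) = 4557/64 - 1519*sqrt(6)/64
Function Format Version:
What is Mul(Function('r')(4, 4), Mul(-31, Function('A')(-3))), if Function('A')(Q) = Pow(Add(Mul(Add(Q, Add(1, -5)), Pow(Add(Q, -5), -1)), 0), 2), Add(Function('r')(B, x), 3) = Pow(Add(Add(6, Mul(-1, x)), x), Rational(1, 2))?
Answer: Add(Rational(4557, 64), Mul(Rational(-1519, 64), Pow(6, Rational(1, 2)))) ≈ 13.066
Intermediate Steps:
Function('r')(B, x) = Add(-3, Pow(6, Rational(1, 2))) (Function('r')(B, x) = Add(-3, Pow(Add(Add(6, Mul(-1, x)), x), Rational(1, 2))) = Add(-3, Pow(6, Rational(1, 2))))
Function('A')(Q) = Mul(Pow(Add(-5, Q), -2), Pow(Add(-4, Q), 2)) (Function('A')(Q) = Pow(Add(Mul(Add(Q, -4), Pow(Add(-5, Q), -1)), 0), 2) = Pow(Add(Mul(Add(-4, Q), Pow(Add(-5, Q), -1)), 0), 2) = Pow(Add(Mul(Pow(Add(-5, Q), -1), Add(-4, Q)), 0), 2) = Pow(Mul(Pow(Add(-5, Q), -1), Add(-4, Q)), 2) = Mul(Pow(Add(-5, Q), -2), Pow(Add(-4, Q), 2)))
Mul(Function('r')(4, 4), Mul(-31, Function('A')(-3))) = Mul(Add(-3, Pow(6, Rational(1, 2))), Mul(-31, Mul(Pow(Add(-5, -3), -2), Pow(Add(-4, -3), 2)))) = Mul(Add(-3, Pow(6, Rational(1, 2))), Mul(-31, Mul(Pow(-8, -2), Pow(-7, 2)))) = Mul(Add(-3, Pow(6, Rational(1, 2))), Mul(-31, Mul(Rational(1, 64), 49))) = Mul(Add(-3, Pow(6, Rational(1, 2))), Mul(-31, Rational(49, 64))) = Mul(Add(-3, Pow(6, Rational(1, 2))), Rational(-1519, 64)) = Add(Rational(4557, 64), Mul(Rational(-1519, 64), Pow(6, Rational(1, 2))))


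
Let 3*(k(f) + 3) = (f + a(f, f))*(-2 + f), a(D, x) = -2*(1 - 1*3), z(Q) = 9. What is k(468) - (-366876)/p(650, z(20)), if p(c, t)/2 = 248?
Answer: 27548089/372 ≈ 74054.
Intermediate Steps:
a(D, x) = 4 (a(D, x) = -2*(1 - 3) = -2*(-2) = 4)
p(c, t) = 496 (p(c, t) = 2*248 = 496)
k(f) = -3 + (-2 + f)*(4 + f)/3 (k(f) = -3 + ((f + 4)*(-2 + f))/3 = -3 + ((4 + f)*(-2 + f))/3 = -3 + ((-2 + f)*(4 + f))/3 = -3 + (-2 + f)*(4 + f)/3)
k(468) - (-366876)/p(650, z(20)) = (-17/3 + (⅓)*468² + (⅔)*468) - (-366876)/496 = (-17/3 + (⅓)*219024 + 312) - (-366876)/496 = (-17/3 + 73008 + 312) - 1*(-91719/124) = 219943/3 + 91719/124 = 27548089/372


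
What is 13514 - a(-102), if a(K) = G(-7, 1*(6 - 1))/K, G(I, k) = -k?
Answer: 1378423/102 ≈ 13514.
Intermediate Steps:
a(K) = -5/K (a(K) = (-(6 - 1))/K = (-5)/K = (-1*5)/K = -5/K)
13514 - a(-102) = 13514 - (-5)/(-102) = 13514 - (-5)*(-1)/102 = 13514 - 1*5/102 = 13514 - 5/102 = 1378423/102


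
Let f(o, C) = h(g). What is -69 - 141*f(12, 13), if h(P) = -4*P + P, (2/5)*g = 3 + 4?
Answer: 14667/2 ≈ 7333.5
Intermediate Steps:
g = 35/2 (g = 5*(3 + 4)/2 = (5/2)*7 = 35/2 ≈ 17.500)
h(P) = -3*P
f(o, C) = -105/2 (f(o, C) = -3*35/2 = -105/2)
-69 - 141*f(12, 13) = -69 - 141*(-105/2) = -69 + 14805/2 = 14667/2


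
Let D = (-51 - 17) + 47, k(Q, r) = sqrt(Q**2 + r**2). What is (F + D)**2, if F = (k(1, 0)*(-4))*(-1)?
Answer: 289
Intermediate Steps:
D = -21 (D = -68 + 47 = -21)
F = 4 (F = (sqrt(1**2 + 0**2)*(-4))*(-1) = (sqrt(1 + 0)*(-4))*(-1) = (sqrt(1)*(-4))*(-1) = (1*(-4))*(-1) = -4*(-1) = 4)
(F + D)**2 = (4 - 21)**2 = (-17)**2 = 289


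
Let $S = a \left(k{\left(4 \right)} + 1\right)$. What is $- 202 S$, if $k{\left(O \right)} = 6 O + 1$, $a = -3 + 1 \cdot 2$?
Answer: $5252$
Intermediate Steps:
$a = -1$ ($a = -3 + 2 = -1$)
$k{\left(O \right)} = 1 + 6 O$
$S = -26$ ($S = - (\left(1 + 6 \cdot 4\right) + 1) = - (\left(1 + 24\right) + 1) = - (25 + 1) = \left(-1\right) 26 = -26$)
$- 202 S = \left(-202\right) \left(-26\right) = 5252$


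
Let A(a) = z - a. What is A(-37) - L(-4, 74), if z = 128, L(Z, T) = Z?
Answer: 169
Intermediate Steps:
A(a) = 128 - a
A(-37) - L(-4, 74) = (128 - 1*(-37)) - 1*(-4) = (128 + 37) + 4 = 165 + 4 = 169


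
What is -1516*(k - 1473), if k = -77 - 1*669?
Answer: 3364004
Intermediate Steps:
k = -746 (k = -77 - 669 = -746)
-1516*(k - 1473) = -1516*(-746 - 1473) = -1516*(-2219) = 3364004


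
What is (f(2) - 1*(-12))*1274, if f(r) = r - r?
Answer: 15288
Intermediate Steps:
f(r) = 0
(f(2) - 1*(-12))*1274 = (0 - 1*(-12))*1274 = (0 + 12)*1274 = 12*1274 = 15288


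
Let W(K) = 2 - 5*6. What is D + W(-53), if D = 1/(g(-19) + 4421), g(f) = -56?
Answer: -122219/4365 ≈ -28.000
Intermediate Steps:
W(K) = -28 (W(K) = 2 - 30 = -28)
D = 1/4365 (D = 1/(-56 + 4421) = 1/4365 ≈ 0.00022910)
D + W(-53) = 1/4365 - 28 = -122219/4365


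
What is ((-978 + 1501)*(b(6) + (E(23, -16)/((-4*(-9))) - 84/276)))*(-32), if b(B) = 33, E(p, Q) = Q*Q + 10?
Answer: -138866960/207 ≈ -6.7086e+5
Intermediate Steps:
E(p, Q) = 10 + Q² (E(p, Q) = Q² + 10 = 10 + Q²)
((-978 + 1501)*(b(6) + (E(23, -16)/((-4*(-9))) - 84/276)))*(-32) = ((-978 + 1501)*(33 + ((10 + (-16)²)/((-4*(-9))) - 84/276)))*(-32) = (523*(33 + ((10 + 256)/36 - 84*1/276)))*(-32) = (523*(33 + (266*(1/36) - 7/23)))*(-32) = (523*(33 + (133/18 - 7/23)))*(-32) = (523*(33 + 2933/414))*(-32) = (523*(16595/414))*(-32) = (8679185/414)*(-32) = -138866960/207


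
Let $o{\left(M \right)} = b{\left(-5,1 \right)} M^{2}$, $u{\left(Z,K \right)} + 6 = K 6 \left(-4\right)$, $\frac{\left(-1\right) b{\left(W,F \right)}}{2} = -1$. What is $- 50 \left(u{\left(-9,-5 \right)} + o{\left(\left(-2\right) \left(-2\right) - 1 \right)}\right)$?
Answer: $-6600$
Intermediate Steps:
$b{\left(W,F \right)} = 2$ ($b{\left(W,F \right)} = \left(-2\right) \left(-1\right) = 2$)
$u{\left(Z,K \right)} = -6 - 24 K$ ($u{\left(Z,K \right)} = -6 + K 6 \left(-4\right) = -6 + 6 K \left(-4\right) = -6 - 24 K$)
$o{\left(M \right)} = 2 M^{2}$
$- 50 \left(u{\left(-9,-5 \right)} + o{\left(\left(-2\right) \left(-2\right) - 1 \right)}\right) = - 50 \left(\left(-6 - -120\right) + 2 \left(\left(-2\right) \left(-2\right) - 1\right)^{2}\right) = - 50 \left(\left(-6 + 120\right) + 2 \left(4 - 1\right)^{2}\right) = - 50 \left(114 + 2 \cdot 3^{2}\right) = - 50 \left(114 + 2 \cdot 9\right) = - 50 \left(114 + 18\right) = \left(-50\right) 132 = -6600$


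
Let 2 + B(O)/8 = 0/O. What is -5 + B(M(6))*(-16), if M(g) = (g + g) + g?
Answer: 251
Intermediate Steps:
M(g) = 3*g (M(g) = 2*g + g = 3*g)
B(O) = -16 (B(O) = -16 + 8*(0/O) = -16 + 8*0 = -16 + 0 = -16)
-5 + B(M(6))*(-16) = -5 - 16*(-16) = -5 + 256 = 251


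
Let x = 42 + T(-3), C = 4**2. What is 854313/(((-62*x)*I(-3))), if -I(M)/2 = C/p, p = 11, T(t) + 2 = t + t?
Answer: 9397443/67456 ≈ 139.31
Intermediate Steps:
T(t) = -2 + 2*t (T(t) = -2 + (t + t) = -2 + 2*t)
C = 16
x = 34 (x = 42 + (-2 + 2*(-3)) = 42 + (-2 - 6) = 42 - 8 = 34)
I(M) = -32/11
854313/(((-62*x)*I(-3))) = 854313/((-62*34*(-32/11))) = 854313/((-2108*(-32/11))) = 854313/(67456/11) = 854313*(11/67456) = 9397443/67456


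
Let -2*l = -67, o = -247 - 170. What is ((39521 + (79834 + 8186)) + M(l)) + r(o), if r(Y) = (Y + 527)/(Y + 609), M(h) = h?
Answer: 12247207/96 ≈ 1.2758e+5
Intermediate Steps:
o = -417
l = 67/2 (l = -½*(-67) = 67/2 ≈ 33.500)
r(Y) = (527 + Y)/(609 + Y)
((39521 + (79834 + 8186)) + M(l)) + r(o) = ((39521 + (79834 + 8186)) + 67/2) + (527 - 417)/(609 - 417) = ((39521 + 88020) + 67/2) + 110/192 = (127541 + 67/2) + (1/192)*110 = 255149/2 + 55/96 = 12247207/96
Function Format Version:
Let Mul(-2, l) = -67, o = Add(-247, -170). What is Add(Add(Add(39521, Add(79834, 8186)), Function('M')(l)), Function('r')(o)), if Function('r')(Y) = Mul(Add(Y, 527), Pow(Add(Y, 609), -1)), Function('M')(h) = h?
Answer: Rational(12247207, 96) ≈ 1.2758e+5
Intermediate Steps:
o = -417
l = Rational(67, 2) (l = Mul(Rational(-1, 2), -67) = Rational(67, 2) ≈ 33.500)
Function('r')(Y) = Mul(Pow(Add(609, Y), -1), Add(527, Y)) (Function('r')(Y) = Mul(Add(527, Y), Pow(Add(609, Y), -1)) = Mul(Pow(Add(609, Y), -1), Add(527, Y)))
Add(Add(Add(39521, Add(79834, 8186)), Function('M')(l)), Function('r')(o)) = Add(Add(Add(39521, Add(79834, 8186)), Rational(67, 2)), Mul(Pow(Add(609, -417), -1), Add(527, -417))) = Add(Add(Add(39521, 88020), Rational(67, 2)), Mul(Pow(192, -1), 110)) = Add(Add(127541, Rational(67, 2)), Mul(Rational(1, 192), 110)) = Add(Rational(255149, 2), Rational(55, 96)) = Rational(12247207, 96)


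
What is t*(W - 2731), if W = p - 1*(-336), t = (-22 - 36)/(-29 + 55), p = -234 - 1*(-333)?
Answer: 66584/13 ≈ 5121.8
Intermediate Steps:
p = 99 (p = -234 + 333 = 99)
t = -29/13 (t = -58/26 = -58*1/26 = -29/13 ≈ -2.2308)
W = 435 (W = 99 - 1*(-336) = 99 + 336 = 435)
t*(W - 2731) = -29*(435 - 2731)/13 = -29/13*(-2296) = 66584/13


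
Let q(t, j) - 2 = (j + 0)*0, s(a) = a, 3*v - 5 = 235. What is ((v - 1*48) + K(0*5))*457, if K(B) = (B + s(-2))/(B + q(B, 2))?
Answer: 14167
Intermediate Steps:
v = 80 (v = 5/3 + (⅓)*235 = 5/3 + 235/3 = 80)
q(t, j) = 2 (q(t, j) = 2 + (j + 0)*0 = 2 + j*0 = 2 + 0 = 2)
K(B) = (-2 + B)/(2 + B) (K(B) = (B - 2)/(B + 2) = (-2 + B)/(2 + B))
((v - 1*48) + K(0*5))*457 = ((80 - 1*48) + (-2 + 0*5)/(2 + 0*5))*457 = ((80 - 48) + (-2 + 0)/(2 + 0))*457 = (32 - 2/2)*457 = (32 + (½)*(-2))*457 = (32 - 1)*457 = 31*457 = 14167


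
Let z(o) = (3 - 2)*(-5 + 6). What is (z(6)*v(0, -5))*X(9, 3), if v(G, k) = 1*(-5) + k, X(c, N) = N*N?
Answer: -90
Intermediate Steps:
X(c, N) = N²
v(G, k) = -5 + k
z(o) = 1 (z(o) = 1*1 = 1)
(z(6)*v(0, -5))*X(9, 3) = (1*(-5 - 5))*3² = (1*(-10))*9 = -10*9 = -90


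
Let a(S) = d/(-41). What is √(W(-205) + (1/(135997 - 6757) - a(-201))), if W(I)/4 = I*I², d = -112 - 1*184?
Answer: I*√26876999104699102810/883140 ≈ 5870.3*I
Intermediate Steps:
d = -296 (d = -112 - 184 = -296)
W(I) = 4*I³ (W(I) = 4*(I*I²) = 4*I³)
a(S) = 296/41 (a(S) = -296/(-41) = -296*(-1/41) = 296/41)
√(W(-205) + (1/(135997 - 6757) - a(-201))) = √(4*(-205)³ + (1/(135997 - 6757) - 1*296/41)) = √(4*(-8615125) + (1/129240 - 296/41)) = √(-34460500 + (1/129240 - 296/41)) = √(-34460500 - 38254999/5298840) = √(-182600714074999/5298840) = I*√26876999104699102810/883140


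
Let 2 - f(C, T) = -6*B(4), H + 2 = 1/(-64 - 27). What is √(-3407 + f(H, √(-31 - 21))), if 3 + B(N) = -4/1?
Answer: 3*I*√383 ≈ 58.711*I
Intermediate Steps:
H = -183/91 (H = -2 + 1/(-64 - 27) = -2 + 1/(-91) = -2 - 1/91 = -183/91 ≈ -2.0110)
B(N) = -7 (B(N) = -3 - 4/1 = -3 - 4*1 = -3 - 4 = -7)
f(C, T) = -40 (f(C, T) = 2 - (-6)*(-7) = 2 - 1*42 = 2 - 42 = -40)
√(-3407 + f(H, √(-31 - 21))) = √(-3407 - 40) = √(-3447) = 3*I*√383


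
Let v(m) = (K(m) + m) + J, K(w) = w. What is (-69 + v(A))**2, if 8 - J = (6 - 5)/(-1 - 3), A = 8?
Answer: 32041/16 ≈ 2002.6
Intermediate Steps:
J = 33/4 (J = 8 - (6 - 5)/(-1 - 3) = 8 - 1/(-4) = 8 - (-1)/4 = 8 - 1*(-1/4) = 8 + 1/4 = 33/4 ≈ 8.2500)
v(m) = 33/4 + 2*m (v(m) = (m + m) + 33/4 = 2*m + 33/4 = 33/4 + 2*m)
(-69 + v(A))**2 = (-69 + (33/4 + 2*8))**2 = (-69 + (33/4 + 16))**2 = (-69 + 97/4)**2 = (-179/4)**2 = 32041/16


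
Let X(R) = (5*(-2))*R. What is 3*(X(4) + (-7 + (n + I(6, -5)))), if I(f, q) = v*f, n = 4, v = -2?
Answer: -165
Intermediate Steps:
X(R) = -10*R
I(f, q) = -2*f
3*(X(4) + (-7 + (n + I(6, -5)))) = 3*(-10*4 + (-7 + (4 - 2*6))) = 3*(-40 + (-7 + (4 - 12))) = 3*(-40 + (-7 - 8)) = 3*(-40 - 15) = 3*(-55) = -165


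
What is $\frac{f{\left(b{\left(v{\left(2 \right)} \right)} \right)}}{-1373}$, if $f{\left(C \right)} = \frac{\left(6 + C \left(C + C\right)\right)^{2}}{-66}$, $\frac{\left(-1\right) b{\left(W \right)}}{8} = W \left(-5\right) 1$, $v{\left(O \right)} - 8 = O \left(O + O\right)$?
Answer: $\frac{335549235218}{45309} \approx 7.4058 \cdot 10^{6}$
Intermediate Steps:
$v{\left(O \right)} = 8 + 2 O^{2}$ ($v{\left(O \right)} = 8 + O \left(O + O\right) = 8 + O 2 O = 8 + 2 O^{2}$)
$b{\left(W \right)} = 40 W$ ($b{\left(W \right)} = - 8 W \left(-5\right) 1 = - 8 - 5 W 1 = - 8 \left(- 5 W\right) = 40 W$)
$f{\left(C \right)} = - \frac{\left(6 + 2 C^{2}\right)^{2}}{66}$ ($f{\left(C \right)} = \left(6 + C 2 C\right)^{2} \left(- \frac{1}{66}\right) = \left(6 + 2 C^{2}\right)^{2} \left(- \frac{1}{66}\right) = - \frac{\left(6 + 2 C^{2}\right)^{2}}{66}$)
$\frac{f{\left(b{\left(v{\left(2 \right)} \right)} \right)}}{-1373} = \frac{\left(- \frac{2}{33}\right) \left(3 + \left(40 \left(8 + 2 \cdot 2^{2}\right)\right)^{2}\right)^{2}}{-1373} = - \frac{2 \left(3 + \left(40 \left(8 + 2 \cdot 4\right)\right)^{2}\right)^{2}}{33} \left(- \frac{1}{1373}\right) = - \frac{2 \left(3 + \left(40 \left(8 + 8\right)\right)^{2}\right)^{2}}{33} \left(- \frac{1}{1373}\right) = - \frac{2 \left(3 + \left(40 \cdot 16\right)^{2}\right)^{2}}{33} \left(- \frac{1}{1373}\right) = - \frac{2 \left(3 + 640^{2}\right)^{2}}{33} \left(- \frac{1}{1373}\right) = - \frac{2 \left(3 + 409600\right)^{2}}{33} \left(- \frac{1}{1373}\right) = - \frac{2 \cdot 409603^{2}}{33} \left(- \frac{1}{1373}\right) = \left(- \frac{2}{33}\right) 167774617609 \left(- \frac{1}{1373}\right) = \left(- \frac{335549235218}{33}\right) \left(- \frac{1}{1373}\right) = \frac{335549235218}{45309}$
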